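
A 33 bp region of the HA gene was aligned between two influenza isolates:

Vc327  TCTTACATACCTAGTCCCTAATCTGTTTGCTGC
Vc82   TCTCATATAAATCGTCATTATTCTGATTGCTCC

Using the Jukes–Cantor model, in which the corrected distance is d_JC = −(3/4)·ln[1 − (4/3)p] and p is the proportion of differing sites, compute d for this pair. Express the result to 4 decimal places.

The sequences differ at positions 4 (T/C), 6 (C/T), 10 (C/A), 11 (C/A), 13 (A/C), 17 (C/A), 18 (C/T), 21 (A/T), 26 (T/A), 32 (G/C).
p = 10/33 = 0.303030.
d = −0.75 · ln(1 − (4/3)·0.303030) = −0.75 · ln(0.595960) = −0.75 · (-0.517582) = 0.3882.

0.3882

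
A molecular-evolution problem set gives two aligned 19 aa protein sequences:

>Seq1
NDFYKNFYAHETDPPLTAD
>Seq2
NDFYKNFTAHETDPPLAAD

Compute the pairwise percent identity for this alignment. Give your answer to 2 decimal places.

89.47%

The sequences differ at positions 8 (Y/T), 17 (T/A).
17 of the 19 sites match, so the percent identity is 17/19 × 100 = 89.47%.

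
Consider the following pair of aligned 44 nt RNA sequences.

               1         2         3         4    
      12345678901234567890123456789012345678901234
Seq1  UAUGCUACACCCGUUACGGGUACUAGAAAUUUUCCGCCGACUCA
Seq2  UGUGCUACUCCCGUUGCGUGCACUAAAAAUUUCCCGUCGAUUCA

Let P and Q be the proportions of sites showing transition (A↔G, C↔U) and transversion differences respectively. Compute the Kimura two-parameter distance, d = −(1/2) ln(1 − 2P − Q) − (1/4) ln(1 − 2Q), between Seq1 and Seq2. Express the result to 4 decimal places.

0.2498

Mismatches occur at site 2 (A→G, transition), site 9 (A→U, transversion), site 16 (A→G, transition), site 19 (G→U, transversion), site 21 (U→C, transition), site 26 (G→A, transition), site 33 (U→C, transition), site 37 (C→U, transition), site 41 (C→U, transition).
Of the 9 differences, 7 transitions and 2 transversions over 44 sites: P = 7/44 = 0.159091, Q = 2/44 = 0.045455.
d = −0.5·ln(0.636363) − 0.25·ln(0.909090) = −0.5·(-0.451986) − 0.25·(-0.095311) = 0.2498.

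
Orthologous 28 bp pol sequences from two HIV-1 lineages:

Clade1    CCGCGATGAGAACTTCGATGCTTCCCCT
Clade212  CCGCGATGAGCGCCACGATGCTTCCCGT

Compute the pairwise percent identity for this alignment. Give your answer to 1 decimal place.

82.1%

Mismatches occur at site 11 (A→C), site 12 (A→G), site 14 (T→C), site 15 (T→A), site 27 (C→G).
23 of the 28 sites match, so the percent identity is 23/28 × 100 = 82.1%.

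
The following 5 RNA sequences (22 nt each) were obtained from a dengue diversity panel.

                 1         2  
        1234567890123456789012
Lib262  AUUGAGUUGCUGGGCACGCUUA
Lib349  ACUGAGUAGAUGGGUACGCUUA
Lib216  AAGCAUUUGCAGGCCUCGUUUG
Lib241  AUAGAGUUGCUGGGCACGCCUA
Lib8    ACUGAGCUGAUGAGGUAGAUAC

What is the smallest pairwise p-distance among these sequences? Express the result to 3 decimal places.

Pairwise Hamming distances:
  Lib262 vs Lib349: 4
  Lib262 vs Lib216: 9
  Lib262 vs Lib241: 2
  Lib262 vs Lib8: 10
  Lib349 vs Lib216: 12
  Lib349 vs Lib241: 6
  Lib349 vs Lib8: 9
  Lib216 vs Lib241: 10
  Lib216 vs Lib8: 14
  Lib241 vs Lib8: 12
The smallest is 2 mismatches, between Lib262 and Lib241; p = 2/22 = 0.091.

0.091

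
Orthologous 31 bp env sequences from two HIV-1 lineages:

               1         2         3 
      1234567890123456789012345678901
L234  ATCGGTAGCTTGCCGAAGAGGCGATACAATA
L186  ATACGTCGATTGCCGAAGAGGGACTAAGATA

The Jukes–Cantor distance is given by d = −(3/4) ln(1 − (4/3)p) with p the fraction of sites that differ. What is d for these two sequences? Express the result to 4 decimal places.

0.3672

The sequences differ at positions 3 (C/A), 4 (G/C), 7 (A/C), 9 (C/A), 22 (C/G), 23 (G/A), 24 (A/C), 27 (C/A), 28 (A/G).
p = 9/31 = 0.290323.
d = −0.75 · ln(1 − (4/3)·0.290323) = −0.75 · ln(0.612903) = −0.75 · (-0.489549) = 0.3672.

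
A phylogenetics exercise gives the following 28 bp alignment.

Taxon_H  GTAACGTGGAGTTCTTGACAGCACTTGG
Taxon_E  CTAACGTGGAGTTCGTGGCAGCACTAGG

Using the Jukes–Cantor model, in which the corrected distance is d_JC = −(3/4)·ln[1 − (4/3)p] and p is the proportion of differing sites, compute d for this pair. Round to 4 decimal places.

0.1585

Mismatches occur at site 1 (G/C), site 15 (T/G), site 18 (A/G), site 26 (T/A).
p = 4/28 = 0.142857.
d = −0.75 · ln(1 − (4/3)·0.142857) = −0.75 · ln(0.809524) = −0.75 · (-0.211309) = 0.1585.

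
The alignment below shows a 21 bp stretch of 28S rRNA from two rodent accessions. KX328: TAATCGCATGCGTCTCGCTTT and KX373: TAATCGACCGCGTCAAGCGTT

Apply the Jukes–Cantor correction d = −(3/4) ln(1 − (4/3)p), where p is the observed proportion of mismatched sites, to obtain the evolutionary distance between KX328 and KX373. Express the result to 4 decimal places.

Mismatches occur at site 7 (C/A), site 8 (A/C), site 9 (T/C), site 15 (T/A), site 16 (C/A), site 19 (T/G).
p = 6/21 = 0.285714.
d = −0.75 · ln(1 − (4/3)·0.285714) = −0.75 · ln(0.619048) = −0.75 · (-0.479572) = 0.3597.

0.3597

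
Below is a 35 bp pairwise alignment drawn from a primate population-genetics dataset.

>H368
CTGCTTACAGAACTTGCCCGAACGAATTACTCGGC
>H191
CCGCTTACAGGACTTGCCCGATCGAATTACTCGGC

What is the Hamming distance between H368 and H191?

3

The sequences differ at positions 2 (T/C), 11 (A/G), 22 (A/T).
That gives 3 mismatches out of 35 aligned sites, so the Hamming distance is 3.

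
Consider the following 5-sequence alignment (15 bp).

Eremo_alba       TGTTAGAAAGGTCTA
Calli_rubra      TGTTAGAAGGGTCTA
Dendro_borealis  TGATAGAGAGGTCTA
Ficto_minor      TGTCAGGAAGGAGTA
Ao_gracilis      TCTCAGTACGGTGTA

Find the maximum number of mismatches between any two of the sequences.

7

Pairwise Hamming distances:
  Eremo_alba vs Calli_rubra: 1
  Eremo_alba vs Dendro_borealis: 2
  Eremo_alba vs Ficto_minor: 4
  Eremo_alba vs Ao_gracilis: 5
  Calli_rubra vs Dendro_borealis: 3
  Calli_rubra vs Ficto_minor: 5
  Calli_rubra vs Ao_gracilis: 5
  Dendro_borealis vs Ficto_minor: 6
  Dendro_borealis vs Ao_gracilis: 7
  Ficto_minor vs Ao_gracilis: 4
The largest is 7, between Dendro_borealis and Ao_gracilis.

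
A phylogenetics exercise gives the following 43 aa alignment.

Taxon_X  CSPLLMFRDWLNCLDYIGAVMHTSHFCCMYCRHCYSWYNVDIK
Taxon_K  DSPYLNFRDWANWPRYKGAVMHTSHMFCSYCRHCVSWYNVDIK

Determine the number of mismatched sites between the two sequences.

Differing sites — 1:C/D; 4:L/Y; 6:M/N; 11:L/A; 13:C/W; 14:L/P; 15:D/R; 17:I/K; 26:F/M; 27:C/F; 29:M/S; 35:Y/V.
That gives 12 mismatches out of 43 aligned sites, so the Hamming distance is 12.

12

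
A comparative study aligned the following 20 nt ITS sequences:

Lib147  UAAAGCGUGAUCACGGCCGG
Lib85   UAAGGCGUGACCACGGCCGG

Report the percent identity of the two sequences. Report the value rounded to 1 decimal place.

Mismatches occur at site 4 (A→G), site 11 (U→C).
18 of the 20 sites match, so the percent identity is 18/20 × 100 = 90.0%.

90.0%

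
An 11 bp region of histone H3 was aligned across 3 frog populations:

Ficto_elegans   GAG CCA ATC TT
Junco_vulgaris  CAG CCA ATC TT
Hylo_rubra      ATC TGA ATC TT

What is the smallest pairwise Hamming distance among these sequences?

1

Pairwise Hamming distances:
  Ficto_elegans vs Junco_vulgaris: 1
  Ficto_elegans vs Hylo_rubra: 5
  Junco_vulgaris vs Hylo_rubra: 5
The smallest is 1, between Ficto_elegans and Junco_vulgaris.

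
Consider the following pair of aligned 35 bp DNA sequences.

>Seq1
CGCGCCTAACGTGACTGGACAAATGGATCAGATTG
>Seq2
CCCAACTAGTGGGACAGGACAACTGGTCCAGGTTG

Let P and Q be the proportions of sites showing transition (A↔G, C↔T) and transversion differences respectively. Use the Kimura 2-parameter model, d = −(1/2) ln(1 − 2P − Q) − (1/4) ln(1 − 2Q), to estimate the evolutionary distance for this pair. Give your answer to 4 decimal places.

0.4104

Differing sites — 2:G/C (Tv); 4:G/A (Ti); 5:C/A (Tv); 9:A/G (Ti); 10:C/T (Ti); 12:T/G (Tv); 16:T/A (Tv); 23:A/C (Tv); 27:A/T (Tv); 28:T/C (Ti); 32:A/G (Ti).
Of the 11 differences, 5 transitions and 6 transversions over 35 sites: P = 5/35 = 0.142857, Q = 6/35 = 0.171429.
d = −0.5·ln(0.542857) − 0.25·ln(0.657142) = −0.5·(-0.610909) − 0.25·(-0.419855) = 0.4104.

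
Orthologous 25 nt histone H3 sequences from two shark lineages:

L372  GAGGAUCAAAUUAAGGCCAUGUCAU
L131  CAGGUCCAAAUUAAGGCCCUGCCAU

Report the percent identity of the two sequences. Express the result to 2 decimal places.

80.00%

Mismatches occur at site 1 (G↔C), site 5 (A↔U), site 6 (U↔C), site 19 (A↔C), site 22 (U↔C).
20 of the 25 sites match, so the percent identity is 20/25 × 100 = 80.00%.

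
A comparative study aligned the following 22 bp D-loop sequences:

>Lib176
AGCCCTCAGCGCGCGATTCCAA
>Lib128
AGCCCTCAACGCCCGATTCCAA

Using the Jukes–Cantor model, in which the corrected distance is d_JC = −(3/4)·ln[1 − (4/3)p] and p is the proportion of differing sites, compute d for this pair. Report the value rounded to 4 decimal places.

Differing sites — 9:G/A; 13:G/C.
p = 2/22 = 0.090909.
d = −0.75 · ln(1 − (4/3)·0.090909) = −0.75 · ln(0.878788) = −0.75 · (-0.129212) = 0.0969.

0.0969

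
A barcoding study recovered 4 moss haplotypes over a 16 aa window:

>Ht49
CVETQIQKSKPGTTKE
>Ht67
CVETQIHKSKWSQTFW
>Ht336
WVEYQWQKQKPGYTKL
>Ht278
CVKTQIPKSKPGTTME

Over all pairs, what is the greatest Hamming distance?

Pairwise Hamming distances:
  Ht49 vs Ht67: 6
  Ht49 vs Ht336: 6
  Ht49 vs Ht278: 3
  Ht67 vs Ht336: 10
  Ht67 vs Ht278: 7
  Ht336 vs Ht278: 9
The largest is 10, between Ht67 and Ht336.

10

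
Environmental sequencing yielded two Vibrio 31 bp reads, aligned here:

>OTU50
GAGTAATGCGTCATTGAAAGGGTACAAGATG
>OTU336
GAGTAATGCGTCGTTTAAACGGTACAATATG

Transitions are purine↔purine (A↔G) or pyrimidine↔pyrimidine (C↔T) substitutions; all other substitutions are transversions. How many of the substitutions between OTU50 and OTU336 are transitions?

1

Mismatches occur at site 13 (A↔G, transition), site 16 (G↔T, transversion), site 20 (G↔C, transversion), site 28 (G↔T, transversion).
Of the 4 differences, 1 transition and 3 transversions, so the answer is 1.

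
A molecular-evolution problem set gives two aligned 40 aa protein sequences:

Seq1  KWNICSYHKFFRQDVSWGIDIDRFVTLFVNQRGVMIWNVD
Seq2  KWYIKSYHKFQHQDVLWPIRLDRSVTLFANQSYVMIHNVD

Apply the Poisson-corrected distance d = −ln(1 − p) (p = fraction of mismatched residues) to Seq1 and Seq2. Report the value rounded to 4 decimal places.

0.3930

Mismatches occur at site 3 (N/Y), site 5 (C/K), site 11 (F/Q), site 12 (R/H), site 16 (S/L), site 18 (G/P), site 20 (D/R), site 21 (I/L), site 24 (F/S), site 29 (V/A), site 32 (R/S), site 33 (G/Y), site 37 (W/H).
p = 13/40 = 0.325000.
d = −ln(1 − 0.325000) = −ln(0.675000) = 0.3930.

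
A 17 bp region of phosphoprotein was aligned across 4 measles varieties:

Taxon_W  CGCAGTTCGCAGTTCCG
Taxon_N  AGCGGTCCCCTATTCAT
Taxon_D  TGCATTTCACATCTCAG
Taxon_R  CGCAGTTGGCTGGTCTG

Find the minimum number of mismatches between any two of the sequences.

Pairwise Hamming distances:
  Taxon_W vs Taxon_N: 8
  Taxon_W vs Taxon_D: 6
  Taxon_W vs Taxon_R: 4
  Taxon_N vs Taxon_D: 9
  Taxon_N vs Taxon_R: 9
  Taxon_D vs Taxon_R: 8
The smallest is 4, between Taxon_W and Taxon_R.

4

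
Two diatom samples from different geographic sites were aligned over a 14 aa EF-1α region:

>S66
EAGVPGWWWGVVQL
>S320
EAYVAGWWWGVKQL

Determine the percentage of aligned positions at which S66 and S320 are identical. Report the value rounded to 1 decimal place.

78.6%

Differing sites — 3:G/Y; 5:P/A; 12:V/K.
11 of the 14 sites match, so the percent identity is 11/14 × 100 = 78.6%.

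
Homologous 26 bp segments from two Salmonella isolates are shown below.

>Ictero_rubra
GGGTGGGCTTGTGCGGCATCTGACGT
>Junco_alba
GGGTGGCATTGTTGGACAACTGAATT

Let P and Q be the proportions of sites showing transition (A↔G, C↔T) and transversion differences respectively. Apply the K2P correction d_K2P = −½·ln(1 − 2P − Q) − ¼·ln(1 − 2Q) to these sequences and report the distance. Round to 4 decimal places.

0.4057

Differing sites — 7:G/C (Tv); 8:C/A (Tv); 13:G/T (Tv); 14:C/G (Tv); 16:G/A (Ti); 19:T/A (Tv); 24:C/A (Tv); 25:G/T (Tv).
Of the 8 differences, 1 transition and 7 transversions over 26 sites: P = 1/26 = 0.038462, Q = 7/26 = 0.269231.
d = −0.5·ln(0.653845) − 0.25·ln(0.461538) = −0.5·(-0.424885) − 0.25·(-0.773191) = 0.4057.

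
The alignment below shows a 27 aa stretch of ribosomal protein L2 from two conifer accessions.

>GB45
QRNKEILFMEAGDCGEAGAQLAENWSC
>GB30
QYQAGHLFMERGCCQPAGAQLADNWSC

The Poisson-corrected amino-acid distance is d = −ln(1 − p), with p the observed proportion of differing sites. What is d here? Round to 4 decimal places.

0.4626

The sequences differ at positions 2 (R/Y), 3 (N/Q), 4 (K/A), 5 (E/G), 6 (I/H), 11 (A/R), 13 (D/C), 15 (G/Q), 16 (E/P), 23 (E/D).
p = 10/27 = 0.370370.
d = −ln(1 − 0.370370) = −ln(0.629630) = 0.4626.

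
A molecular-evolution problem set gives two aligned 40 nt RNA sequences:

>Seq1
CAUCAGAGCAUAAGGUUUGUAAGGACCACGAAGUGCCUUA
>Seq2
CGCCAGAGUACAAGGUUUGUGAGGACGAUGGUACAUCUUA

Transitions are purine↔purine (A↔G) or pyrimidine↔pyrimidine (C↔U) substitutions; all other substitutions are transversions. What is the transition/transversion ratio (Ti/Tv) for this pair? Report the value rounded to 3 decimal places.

5.500

The sequences differ at positions 2 (A/G, transition), 3 (U/C, transition), 9 (C/U, transition), 11 (U/C, transition), 21 (A/G, transition), 27 (C/G, transversion), 29 (C/U, transition), 31 (A/G, transition), 32 (A/U, transversion), 33 (G/A, transition), 34 (U/C, transition), 35 (G/A, transition), 36 (C/U, transition).
Of the 13 differences, 11 transitions and 2 transversions, so Ti/Tv = 11/2 = 5.500.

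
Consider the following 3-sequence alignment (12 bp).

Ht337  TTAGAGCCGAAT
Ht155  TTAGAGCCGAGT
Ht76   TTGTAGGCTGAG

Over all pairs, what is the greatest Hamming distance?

Pairwise Hamming distances:
  Ht337 vs Ht155: 1
  Ht337 vs Ht76: 6
  Ht155 vs Ht76: 7
The largest is 7, between Ht155 and Ht76.

7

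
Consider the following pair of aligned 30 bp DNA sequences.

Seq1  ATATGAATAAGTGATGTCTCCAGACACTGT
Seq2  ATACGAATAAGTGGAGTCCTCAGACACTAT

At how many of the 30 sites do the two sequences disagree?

6

Mismatches occur at site 4 (T/C), site 14 (A/G), site 15 (T/A), site 19 (T/C), site 20 (C/T), site 29 (G/A).
That gives 6 mismatches out of 30 aligned sites, so the Hamming distance is 6.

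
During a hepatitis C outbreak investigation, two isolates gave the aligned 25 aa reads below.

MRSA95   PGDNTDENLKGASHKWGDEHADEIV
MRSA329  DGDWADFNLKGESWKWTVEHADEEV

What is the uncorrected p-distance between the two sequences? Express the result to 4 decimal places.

The sequences differ at positions 1 (P/D), 4 (N/W), 5 (T/A), 7 (E/F), 12 (A/E), 14 (H/W), 17 (G/T), 18 (D/V), 24 (I/E).
There are 9 differences over 25 sites, so p = 9/25 = 0.3600.

0.3600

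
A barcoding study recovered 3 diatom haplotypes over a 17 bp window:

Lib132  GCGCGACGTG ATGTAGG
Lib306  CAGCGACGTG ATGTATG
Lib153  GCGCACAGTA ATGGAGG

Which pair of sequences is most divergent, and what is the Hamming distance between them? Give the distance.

Pairwise Hamming distances:
  Lib132 vs Lib306: 3
  Lib132 vs Lib153: 5
  Lib306 vs Lib153: 8
The largest is 8, between Lib306 and Lib153.

8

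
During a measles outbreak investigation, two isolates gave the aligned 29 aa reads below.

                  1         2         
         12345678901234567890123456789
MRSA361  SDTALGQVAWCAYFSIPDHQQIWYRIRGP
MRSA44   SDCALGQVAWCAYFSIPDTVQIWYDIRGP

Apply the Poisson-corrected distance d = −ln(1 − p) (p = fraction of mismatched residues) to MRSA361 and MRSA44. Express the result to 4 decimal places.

Mismatches occur at site 3 (T/C), site 19 (H/T), site 20 (Q/V), site 25 (R/D).
p = 4/29 = 0.137931.
d = −ln(1 − 0.137931) = −ln(0.862069) = 0.1484.

0.1484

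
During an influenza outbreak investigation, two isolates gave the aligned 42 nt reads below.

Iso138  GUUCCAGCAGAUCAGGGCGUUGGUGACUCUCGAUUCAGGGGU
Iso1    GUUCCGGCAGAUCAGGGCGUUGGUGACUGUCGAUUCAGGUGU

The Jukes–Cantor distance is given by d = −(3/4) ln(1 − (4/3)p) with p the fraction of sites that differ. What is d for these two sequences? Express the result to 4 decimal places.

0.0751

Mismatches occur at site 6 (A/G), site 29 (C/G), site 40 (G/U).
p = 3/42 = 0.071429.
d = −0.75 · ln(1 − (4/3)·0.071429) = −0.75 · ln(0.904761) = −0.75 · (-0.100084) = 0.0751.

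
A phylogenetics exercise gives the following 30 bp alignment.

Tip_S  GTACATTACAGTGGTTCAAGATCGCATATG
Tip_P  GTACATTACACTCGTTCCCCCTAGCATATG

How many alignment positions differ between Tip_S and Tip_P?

7

Mismatches occur at site 11 (G/C), site 13 (G/C), site 18 (A/C), site 19 (A/C), site 20 (G/C), site 21 (A/C), site 23 (C/A).
That gives 7 mismatches out of 30 aligned sites, so the Hamming distance is 7.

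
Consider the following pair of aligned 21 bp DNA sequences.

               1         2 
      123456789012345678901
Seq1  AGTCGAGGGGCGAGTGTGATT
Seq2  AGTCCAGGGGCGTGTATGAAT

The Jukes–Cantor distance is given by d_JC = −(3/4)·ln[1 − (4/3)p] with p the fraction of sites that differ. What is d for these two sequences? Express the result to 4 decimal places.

0.2197

Mismatches occur at site 5 (G/C), site 13 (A/T), site 16 (G/A), site 20 (T/A).
p = 4/21 = 0.190476.
d = −0.75 · ln(1 − (4/3)·0.190476) = −0.75 · ln(0.746032) = −0.75 · (-0.292987) = 0.2197.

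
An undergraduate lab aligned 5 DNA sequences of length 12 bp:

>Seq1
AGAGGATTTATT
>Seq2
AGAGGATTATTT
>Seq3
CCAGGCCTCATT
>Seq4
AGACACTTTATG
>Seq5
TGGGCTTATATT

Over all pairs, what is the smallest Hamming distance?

2

Pairwise Hamming distances:
  Seq1 vs Seq2: 2
  Seq1 vs Seq3: 5
  Seq1 vs Seq4: 4
  Seq1 vs Seq5: 5
  Seq2 vs Seq3: 6
  Seq2 vs Seq4: 6
  Seq2 vs Seq5: 7
  Seq3 vs Seq4: 7
  Seq3 vs Seq5: 8
  Seq4 vs Seq5: 7
The smallest is 2, between Seq1 and Seq2.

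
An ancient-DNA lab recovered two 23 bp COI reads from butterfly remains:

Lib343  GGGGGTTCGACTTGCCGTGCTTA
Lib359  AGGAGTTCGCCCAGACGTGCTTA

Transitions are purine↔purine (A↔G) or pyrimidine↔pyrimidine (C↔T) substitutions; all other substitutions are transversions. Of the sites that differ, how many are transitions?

3

Differing sites — 1:G/A (Ti); 4:G/A (Ti); 10:A/C (Tv); 12:T/C (Ti); 13:T/A (Tv); 15:C/A (Tv).
Of the 6 differences, 3 transitions and 3 transversions, so the answer is 3.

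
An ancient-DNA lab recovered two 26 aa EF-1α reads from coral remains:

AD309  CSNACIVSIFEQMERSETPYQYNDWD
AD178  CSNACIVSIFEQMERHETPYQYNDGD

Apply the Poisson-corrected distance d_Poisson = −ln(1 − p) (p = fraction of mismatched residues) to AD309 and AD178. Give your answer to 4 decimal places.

The sequences differ at positions 16 (S/H), 25 (W/G).
p = 2/26 = 0.076923.
d = −ln(1 − 0.076923) = −ln(0.923077) = 0.0800.

0.0800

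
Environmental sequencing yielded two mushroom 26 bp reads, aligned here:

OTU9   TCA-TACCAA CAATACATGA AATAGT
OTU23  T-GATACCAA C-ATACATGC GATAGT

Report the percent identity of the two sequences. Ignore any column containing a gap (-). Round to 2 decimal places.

Excluding the 3 gap columns leaves 23 comparable sites.
The sequences differ at positions 3 (A/G), 20 (A/C), 21 (A/G).
20 of the 23 comparable sites match, so the percent identity is 20/23 × 100 = 86.96%.

86.96%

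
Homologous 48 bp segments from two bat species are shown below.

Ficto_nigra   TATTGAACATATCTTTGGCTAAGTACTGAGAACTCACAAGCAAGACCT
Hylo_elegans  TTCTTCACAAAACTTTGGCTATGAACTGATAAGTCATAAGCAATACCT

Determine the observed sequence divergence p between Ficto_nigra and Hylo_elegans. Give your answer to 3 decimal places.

Differing sites — 2:A/T; 3:T/C; 5:G/T; 6:A/C; 10:T/A; 12:T/A; 22:A/T; 24:T/A; 30:G/T; 33:C/G; 37:C/T; 44:G/T.
There are 12 differences over 48 sites, so p = 12/48 = 0.250.

0.250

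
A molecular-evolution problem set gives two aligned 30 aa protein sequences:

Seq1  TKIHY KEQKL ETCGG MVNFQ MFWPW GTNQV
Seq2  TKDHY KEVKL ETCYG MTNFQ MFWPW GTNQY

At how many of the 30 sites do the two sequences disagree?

5

Differing sites — 3:I/D; 8:Q/V; 14:G/Y; 17:V/T; 30:V/Y.
That gives 5 mismatches out of 30 aligned sites, so the Hamming distance is 5.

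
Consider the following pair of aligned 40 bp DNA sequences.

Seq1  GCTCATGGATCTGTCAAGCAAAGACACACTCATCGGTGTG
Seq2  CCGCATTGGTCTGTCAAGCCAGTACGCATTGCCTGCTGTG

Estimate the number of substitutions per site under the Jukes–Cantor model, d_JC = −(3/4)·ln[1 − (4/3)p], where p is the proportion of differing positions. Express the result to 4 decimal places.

0.4715

Mismatches occur at site 1 (G/C), site 3 (T/G), site 7 (G/T), site 9 (A/G), site 20 (A/C), site 22 (A/G), site 23 (G/T), site 26 (A/G), site 29 (C/T), site 31 (C/G), site 32 (A/C), site 33 (T/C), site 34 (C/T), site 36 (G/C).
p = 14/40 = 0.350000.
d = −0.75 · ln(1 − (4/3)·0.350000) = −0.75 · ln(0.533333) = −0.75 · (-0.628609) = 0.4715.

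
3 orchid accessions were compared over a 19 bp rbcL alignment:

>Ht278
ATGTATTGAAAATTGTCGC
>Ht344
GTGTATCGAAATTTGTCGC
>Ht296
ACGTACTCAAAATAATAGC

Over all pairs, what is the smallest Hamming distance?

3

Pairwise Hamming distances:
  Ht278 vs Ht344: 3
  Ht278 vs Ht296: 6
  Ht344 vs Ht296: 9
The smallest is 3, between Ht278 and Ht344.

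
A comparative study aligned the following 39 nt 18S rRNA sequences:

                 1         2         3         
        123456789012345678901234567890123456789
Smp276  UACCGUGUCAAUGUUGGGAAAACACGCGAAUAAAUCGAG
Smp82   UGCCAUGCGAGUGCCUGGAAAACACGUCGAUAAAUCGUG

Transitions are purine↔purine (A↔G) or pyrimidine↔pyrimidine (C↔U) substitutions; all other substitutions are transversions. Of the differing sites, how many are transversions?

4

The sequences differ at positions 2 (A/G, transition), 5 (G/A, transition), 8 (U/C, transition), 9 (C/G, transversion), 11 (A/G, transition), 14 (U/C, transition), 15 (U/C, transition), 16 (G/U, transversion), 27 (C/U, transition), 28 (G/C, transversion), 29 (A/G, transition), 38 (A/U, transversion).
Of the 12 differences, 8 transitions and 4 transversions, so the answer is 4.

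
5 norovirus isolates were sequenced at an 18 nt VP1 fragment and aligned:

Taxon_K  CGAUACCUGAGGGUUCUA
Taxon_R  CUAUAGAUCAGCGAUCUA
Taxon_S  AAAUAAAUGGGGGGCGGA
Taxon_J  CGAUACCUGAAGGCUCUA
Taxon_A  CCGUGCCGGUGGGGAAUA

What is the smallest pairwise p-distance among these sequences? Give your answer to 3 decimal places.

0.111

Pairwise Hamming distances:
  Taxon_K vs Taxon_R: 6
  Taxon_K vs Taxon_S: 9
  Taxon_K vs Taxon_J: 2
  Taxon_K vs Taxon_A: 8
  Taxon_R vs Taxon_S: 10
  Taxon_R vs Taxon_J: 7
  Taxon_R vs Taxon_A: 12
  Taxon_S vs Taxon_J: 10
  Taxon_S vs Taxon_A: 11
  Taxon_J vs Taxon_A: 9
The smallest is 2 mismatches, between Taxon_K and Taxon_J; p = 2/18 = 0.111.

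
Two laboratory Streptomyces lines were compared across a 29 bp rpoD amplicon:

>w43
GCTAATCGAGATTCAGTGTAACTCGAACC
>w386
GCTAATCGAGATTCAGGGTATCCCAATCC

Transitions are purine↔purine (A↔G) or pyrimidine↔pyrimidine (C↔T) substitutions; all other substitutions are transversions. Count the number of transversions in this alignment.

3

Mismatches occur at site 17 (T↔G, transversion), site 21 (A↔T, transversion), site 23 (T↔C, transition), site 25 (G↔A, transition), site 27 (A↔T, transversion).
Of the 5 differences, 2 transitions and 3 transversions, so the answer is 3.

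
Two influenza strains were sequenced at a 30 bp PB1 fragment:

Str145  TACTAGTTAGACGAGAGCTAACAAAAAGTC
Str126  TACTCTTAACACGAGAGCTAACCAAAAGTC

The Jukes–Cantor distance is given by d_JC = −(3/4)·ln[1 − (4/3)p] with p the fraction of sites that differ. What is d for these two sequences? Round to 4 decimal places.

Differing sites — 5:A/C; 6:G/T; 8:T/A; 10:G/C; 23:A/C.
p = 5/30 = 0.166667.
d = −0.75 · ln(1 − (4/3)·0.166667) = −0.75 · ln(0.777777) = −0.75 · (-0.251315) = 0.1885.

0.1885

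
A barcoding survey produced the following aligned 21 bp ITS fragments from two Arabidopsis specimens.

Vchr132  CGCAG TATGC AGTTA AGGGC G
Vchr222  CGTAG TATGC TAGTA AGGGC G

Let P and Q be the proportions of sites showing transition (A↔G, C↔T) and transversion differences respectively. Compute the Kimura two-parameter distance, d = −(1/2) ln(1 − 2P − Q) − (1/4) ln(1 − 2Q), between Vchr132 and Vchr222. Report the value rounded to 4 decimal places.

Differing sites — 3:C/T (Ti); 11:A/T (Tv); 12:G/A (Ti); 13:T/G (Tv).
Of the 4 differences, 2 transitions and 2 transversions over 21 sites: P = 2/21 = 0.095238, Q = 2/21 = 0.095238.
d = −0.5·ln(0.714286) − 0.25·ln(0.809524) = −0.5·(-0.336472) − 0.25·(-0.211309) = 0.2211.

0.2211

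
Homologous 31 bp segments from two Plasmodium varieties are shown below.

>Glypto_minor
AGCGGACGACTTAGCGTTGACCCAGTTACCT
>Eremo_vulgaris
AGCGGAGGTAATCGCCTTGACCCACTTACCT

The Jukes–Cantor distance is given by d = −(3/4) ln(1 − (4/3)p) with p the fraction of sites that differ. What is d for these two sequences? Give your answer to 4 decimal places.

0.2687

Differing sites — 7:C/G; 9:A/T; 10:C/A; 11:T/A; 13:A/C; 16:G/C; 25:G/C.
p = 7/31 = 0.225806.
d = −0.75 · ln(1 − (4/3)·0.225806) = −0.75 · ln(0.698925) = −0.75 · (-0.358212) = 0.2687.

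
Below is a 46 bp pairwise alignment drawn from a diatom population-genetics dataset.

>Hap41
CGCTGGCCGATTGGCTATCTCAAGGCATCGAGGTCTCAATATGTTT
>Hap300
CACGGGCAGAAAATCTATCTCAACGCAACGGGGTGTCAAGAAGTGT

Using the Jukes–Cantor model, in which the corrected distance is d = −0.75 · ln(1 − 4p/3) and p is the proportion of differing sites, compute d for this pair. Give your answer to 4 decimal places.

The sequences differ at positions 2 (G/A), 4 (T/G), 8 (C/A), 11 (T/A), 12 (T/A), 13 (G/A), 14 (G/T), 24 (G/C), 28 (T/A), 31 (A/G), 35 (C/G), 40 (T/G), 42 (T/A), 45 (T/G).
p = 14/46 = 0.304348.
d = −0.75 · ln(1 − (4/3)·0.304348) = −0.75 · ln(0.594203) = −0.75 · (-0.520534) = 0.3904.

0.3904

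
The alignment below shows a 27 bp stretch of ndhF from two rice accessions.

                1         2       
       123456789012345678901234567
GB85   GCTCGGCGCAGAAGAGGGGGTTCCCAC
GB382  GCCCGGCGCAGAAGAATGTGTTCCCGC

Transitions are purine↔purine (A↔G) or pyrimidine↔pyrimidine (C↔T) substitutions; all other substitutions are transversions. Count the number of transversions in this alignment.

2

Mismatches occur at site 3 (T↔C, transition), site 16 (G↔A, transition), site 17 (G↔T, transversion), site 19 (G↔T, transversion), site 26 (A↔G, transition).
Of the 5 differences, 3 transitions and 2 transversions, so the answer is 2.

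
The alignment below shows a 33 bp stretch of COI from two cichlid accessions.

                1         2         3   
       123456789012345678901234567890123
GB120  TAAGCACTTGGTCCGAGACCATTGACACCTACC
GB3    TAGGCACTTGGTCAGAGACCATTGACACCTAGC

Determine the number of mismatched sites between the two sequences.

3

Mismatches occur at site 3 (A/G), site 14 (C/A), site 32 (C/G).
That gives 3 mismatches out of 33 aligned sites, so the Hamming distance is 3.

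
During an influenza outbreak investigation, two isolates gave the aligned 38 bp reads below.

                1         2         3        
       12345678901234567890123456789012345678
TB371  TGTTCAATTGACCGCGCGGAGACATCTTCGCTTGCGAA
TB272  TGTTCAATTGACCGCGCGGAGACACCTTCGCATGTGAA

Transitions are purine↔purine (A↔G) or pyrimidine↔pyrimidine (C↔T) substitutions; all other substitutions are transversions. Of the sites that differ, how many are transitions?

Differing sites — 25:T/C (Ti); 32:T/A (Tv); 35:C/T (Ti).
Of the 3 differences, 2 transitions and 1 transversion, so the answer is 2.

2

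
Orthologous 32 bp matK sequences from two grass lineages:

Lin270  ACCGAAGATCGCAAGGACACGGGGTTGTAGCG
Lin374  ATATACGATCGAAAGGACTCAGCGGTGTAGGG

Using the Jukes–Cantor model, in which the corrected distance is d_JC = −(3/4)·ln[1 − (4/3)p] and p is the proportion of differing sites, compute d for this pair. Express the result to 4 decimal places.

Mismatches occur at site 2 (C→T), site 3 (C→A), site 4 (G→T), site 6 (A→C), site 12 (C→A), site 19 (A→T), site 21 (G→A), site 23 (G→C), site 25 (T→G), site 31 (C→G).
p = 10/32 = 0.312500.
d = −0.75 · ln(1 − (4/3)·0.312500) = −0.75 · ln(0.583333) = −0.75 · (-0.538997) = 0.4042.

0.4042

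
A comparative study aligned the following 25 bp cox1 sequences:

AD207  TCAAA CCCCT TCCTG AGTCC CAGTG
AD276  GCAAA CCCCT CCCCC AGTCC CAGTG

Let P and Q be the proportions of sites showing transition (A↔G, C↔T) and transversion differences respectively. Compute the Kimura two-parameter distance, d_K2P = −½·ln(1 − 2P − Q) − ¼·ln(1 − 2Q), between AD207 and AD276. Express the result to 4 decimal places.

Mismatches occur at site 1 (T/G, transversion), site 11 (T/C, transition), site 14 (T/C, transition), site 15 (G/C, transversion).
Of the 4 differences, 2 transitions and 2 transversions over 25 sites: P = 2/25 = 0.080000, Q = 2/25 = 0.080000.
d = −0.5·ln(0.760000) − 0.25·ln(0.840000) = −0.5·(-0.274437) − 0.25·(-0.174353) = 0.1808.

0.1808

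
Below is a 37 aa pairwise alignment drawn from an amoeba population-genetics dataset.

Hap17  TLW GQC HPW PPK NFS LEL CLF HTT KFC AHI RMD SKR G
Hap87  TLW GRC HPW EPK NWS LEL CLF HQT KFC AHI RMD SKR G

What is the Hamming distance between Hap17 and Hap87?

4

Differing sites — 5:Q/R; 10:P/E; 14:F/W; 23:T/Q.
That gives 4 mismatches out of 37 aligned sites, so the Hamming distance is 4.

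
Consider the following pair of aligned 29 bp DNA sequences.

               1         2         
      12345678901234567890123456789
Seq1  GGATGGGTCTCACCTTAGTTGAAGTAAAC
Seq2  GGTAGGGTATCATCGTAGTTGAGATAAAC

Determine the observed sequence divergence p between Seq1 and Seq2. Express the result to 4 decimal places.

The sequences differ at positions 3 (A/T), 4 (T/A), 9 (C/A), 13 (C/T), 15 (T/G), 23 (A/G), 24 (G/A).
There are 7 differences over 29 sites, so p = 7/29 = 0.2414.

0.2414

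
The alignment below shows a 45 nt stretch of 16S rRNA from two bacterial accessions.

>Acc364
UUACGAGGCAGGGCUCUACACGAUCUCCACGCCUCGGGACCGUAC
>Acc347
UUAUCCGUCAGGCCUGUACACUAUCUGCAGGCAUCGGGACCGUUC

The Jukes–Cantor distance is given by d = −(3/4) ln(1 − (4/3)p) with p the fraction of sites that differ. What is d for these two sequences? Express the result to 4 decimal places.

Differing sites — 4:C/U; 5:G/C; 6:A/C; 8:G/U; 13:G/C; 16:C/G; 22:G/U; 27:C/G; 30:C/G; 33:C/A; 44:A/U.
p = 11/45 = 0.244444.
d = −0.75 · ln(1 − (4/3)·0.244444) = −0.75 · ln(0.674075) = −0.75 · (-0.394414) = 0.2958.

0.2958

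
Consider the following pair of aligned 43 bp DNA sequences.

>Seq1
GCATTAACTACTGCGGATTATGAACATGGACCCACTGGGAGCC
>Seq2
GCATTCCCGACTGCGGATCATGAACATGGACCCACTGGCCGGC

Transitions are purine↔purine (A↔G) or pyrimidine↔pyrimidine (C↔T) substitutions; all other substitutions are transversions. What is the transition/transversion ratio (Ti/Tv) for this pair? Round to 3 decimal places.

0.167

Differing sites — 6:A/C (Tv); 7:A/C (Tv); 9:T/G (Tv); 19:T/C (Ti); 39:G/C (Tv); 40:A/C (Tv); 42:C/G (Tv).
Of the 7 differences, 1 transition and 6 transversions, so Ti/Tv = 1/6 = 0.167.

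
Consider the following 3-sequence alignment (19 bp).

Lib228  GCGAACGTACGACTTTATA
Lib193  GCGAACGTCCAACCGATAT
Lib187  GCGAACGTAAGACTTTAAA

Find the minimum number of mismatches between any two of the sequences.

2

Pairwise Hamming distances:
  Lib228 vs Lib193: 8
  Lib228 vs Lib187: 2
  Lib193 vs Lib187: 8
The smallest is 2, between Lib228 and Lib187.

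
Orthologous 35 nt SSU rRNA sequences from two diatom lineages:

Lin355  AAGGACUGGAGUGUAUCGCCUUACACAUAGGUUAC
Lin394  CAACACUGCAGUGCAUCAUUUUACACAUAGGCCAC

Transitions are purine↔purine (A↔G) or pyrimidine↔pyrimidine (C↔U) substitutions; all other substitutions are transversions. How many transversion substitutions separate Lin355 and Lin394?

Differing sites — 1:A/C (Tv); 3:G/A (Ti); 4:G/C (Tv); 9:G/C (Tv); 14:U/C (Ti); 18:G/A (Ti); 19:C/U (Ti); 20:C/U (Ti); 32:U/C (Ti); 33:U/C (Ti).
Of the 10 differences, 7 transitions and 3 transversions, so the answer is 3.

3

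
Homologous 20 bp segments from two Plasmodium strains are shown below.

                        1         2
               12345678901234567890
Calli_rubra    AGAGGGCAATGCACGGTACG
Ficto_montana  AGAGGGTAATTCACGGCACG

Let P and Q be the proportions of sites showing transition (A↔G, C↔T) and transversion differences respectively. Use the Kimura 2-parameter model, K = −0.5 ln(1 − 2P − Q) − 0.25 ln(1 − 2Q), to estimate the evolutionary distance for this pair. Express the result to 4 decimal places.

Differing sites — 7:C/T (Ti); 11:G/T (Tv); 17:T/C (Ti).
Of the 3 differences, 2 transitions and 1 transversion over 20 sites: P = 2/20 = 0.100000, Q = 1/20 = 0.050000.
d = −0.5·ln(0.750000) − 0.25·ln(0.900000) = −0.5·(-0.287682) − 0.25·(-0.105361) = 0.1702.

0.1702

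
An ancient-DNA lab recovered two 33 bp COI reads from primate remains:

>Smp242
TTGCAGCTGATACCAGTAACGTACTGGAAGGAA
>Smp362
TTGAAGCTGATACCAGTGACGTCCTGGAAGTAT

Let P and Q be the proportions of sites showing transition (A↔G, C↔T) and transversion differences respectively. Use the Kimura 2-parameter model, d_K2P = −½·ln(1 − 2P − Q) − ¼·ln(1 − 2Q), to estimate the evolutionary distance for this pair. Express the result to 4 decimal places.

The sequences differ at positions 4 (C/A, transversion), 18 (A/G, transition), 23 (A/C, transversion), 31 (G/T, transversion), 33 (A/T, transversion).
Of the 5 differences, 1 transition and 4 transversions over 33 sites: P = 1/33 = 0.030303, Q = 4/33 = 0.121212.
d = −0.5·ln(0.818182) − 0.25·ln(0.757576) = −0.5·(-0.200670) − 0.25·(-0.277631) = 0.1697.

0.1697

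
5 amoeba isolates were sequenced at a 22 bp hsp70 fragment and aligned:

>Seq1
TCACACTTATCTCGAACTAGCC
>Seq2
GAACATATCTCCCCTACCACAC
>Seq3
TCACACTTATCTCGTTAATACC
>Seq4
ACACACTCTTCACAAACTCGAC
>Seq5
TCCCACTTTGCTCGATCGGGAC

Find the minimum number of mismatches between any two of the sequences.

6

Pairwise Hamming distances:
  Seq1 vs Seq2: 11
  Seq1 vs Seq3: 6
  Seq1 vs Seq4: 7
  Seq1 vs Seq5: 7
  Seq2 vs Seq3: 13
  Seq2 vs Seq4: 12
  Seq2 vs Seq5: 14
  Seq3 vs Seq4: 12
  Seq3 vs Seq5: 9
  Seq4 vs Seq5: 9
The smallest is 6, between Seq1 and Seq3.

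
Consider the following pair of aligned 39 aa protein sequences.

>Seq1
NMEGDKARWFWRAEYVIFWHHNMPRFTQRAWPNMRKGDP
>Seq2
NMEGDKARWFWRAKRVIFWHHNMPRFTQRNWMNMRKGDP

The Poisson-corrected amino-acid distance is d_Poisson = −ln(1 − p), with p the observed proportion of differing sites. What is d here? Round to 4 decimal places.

0.1082

Mismatches occur at site 14 (E/K), site 15 (Y/R), site 30 (A/N), site 32 (P/M).
p = 4/39 = 0.102564.
d = −ln(1 − 0.102564) = −ln(0.897436) = 0.1082.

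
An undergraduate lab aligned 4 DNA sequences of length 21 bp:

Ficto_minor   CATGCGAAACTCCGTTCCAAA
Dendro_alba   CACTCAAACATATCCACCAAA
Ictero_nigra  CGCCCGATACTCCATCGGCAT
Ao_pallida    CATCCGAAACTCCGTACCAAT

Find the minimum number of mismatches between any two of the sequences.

3

Pairwise Hamming distances:
  Ficto_minor vs Dendro_alba: 10
  Ficto_minor vs Ictero_nigra: 10
  Ficto_minor vs Ao_pallida: 3
  Dendro_alba vs Ictero_nigra: 15
  Dendro_alba vs Ao_pallida: 10
  Ictero_nigra vs Ao_pallida: 8
The smallest is 3, between Ficto_minor and Ao_pallida.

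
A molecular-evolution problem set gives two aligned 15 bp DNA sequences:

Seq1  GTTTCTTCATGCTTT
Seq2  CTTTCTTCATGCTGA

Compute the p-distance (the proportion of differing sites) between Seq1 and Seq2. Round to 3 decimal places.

0.200

Mismatches occur at site 1 (G→C), site 14 (T→G), site 15 (T→A).
There are 3 differences over 15 sites, so p = 3/15 = 0.200.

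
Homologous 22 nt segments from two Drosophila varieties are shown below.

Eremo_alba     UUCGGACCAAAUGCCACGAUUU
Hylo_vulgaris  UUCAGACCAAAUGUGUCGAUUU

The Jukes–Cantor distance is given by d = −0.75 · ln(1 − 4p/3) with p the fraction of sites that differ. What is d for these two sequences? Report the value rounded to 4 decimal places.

0.2082

The sequences differ at positions 4 (G/A), 14 (C/U), 15 (C/G), 16 (A/U).
p = 4/22 = 0.181818.
d = −0.75 · ln(1 − (4/3)·0.181818) = −0.75 · ln(0.757576) = −0.75 · (-0.277631) = 0.2082.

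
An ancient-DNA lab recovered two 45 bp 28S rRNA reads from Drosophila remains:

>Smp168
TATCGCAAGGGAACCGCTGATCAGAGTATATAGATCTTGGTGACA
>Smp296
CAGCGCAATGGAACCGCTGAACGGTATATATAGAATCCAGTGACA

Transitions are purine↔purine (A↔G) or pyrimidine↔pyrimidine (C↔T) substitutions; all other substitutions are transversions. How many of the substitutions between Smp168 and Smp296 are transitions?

7

The sequences differ at positions 1 (T/C, transition), 3 (T/G, transversion), 9 (G/T, transversion), 21 (T/A, transversion), 23 (A/G, transition), 25 (A/T, transversion), 26 (G/A, transition), 35 (T/A, transversion), 36 (C/T, transition), 37 (T/C, transition), 38 (T/C, transition), 39 (G/A, transition).
Of the 12 differences, 7 transitions and 5 transversions, so the answer is 7.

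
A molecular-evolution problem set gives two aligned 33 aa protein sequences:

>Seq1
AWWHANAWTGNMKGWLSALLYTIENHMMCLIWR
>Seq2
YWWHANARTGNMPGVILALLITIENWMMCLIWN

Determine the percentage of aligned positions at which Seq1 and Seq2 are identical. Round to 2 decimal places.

Differing sites — 1:A/Y; 8:W/R; 13:K/P; 15:W/V; 16:L/I; 17:S/L; 21:Y/I; 26:H/W; 33:R/N.
24 of the 33 sites match, so the percent identity is 24/33 × 100 = 72.73%.

72.73%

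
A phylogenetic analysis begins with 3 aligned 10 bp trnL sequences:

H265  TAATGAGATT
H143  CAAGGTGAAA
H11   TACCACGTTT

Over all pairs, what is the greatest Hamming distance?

8

Pairwise Hamming distances:
  H265 vs H143: 5
  H265 vs H11: 5
  H143 vs H11: 8
The largest is 8, between H143 and H11.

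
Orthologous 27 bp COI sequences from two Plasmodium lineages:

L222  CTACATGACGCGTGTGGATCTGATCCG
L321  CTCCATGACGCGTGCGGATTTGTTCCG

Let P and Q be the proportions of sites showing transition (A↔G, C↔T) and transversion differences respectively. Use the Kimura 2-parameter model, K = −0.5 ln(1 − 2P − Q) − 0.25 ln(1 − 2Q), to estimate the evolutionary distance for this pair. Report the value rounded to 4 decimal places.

Mismatches occur at site 3 (A↔C, transversion), site 15 (T↔C, transition), site 20 (C↔T, transition), site 23 (A↔T, transversion).
Of the 4 differences, 2 transitions and 2 transversions over 27 sites: P = 2/27 = 0.074074, Q = 2/27 = 0.074074.
d = −0.5·ln(0.777778) − 0.25·ln(0.851852) = −0.5·(-0.251314) − 0.25·(-0.160342) = 0.1657.

0.1657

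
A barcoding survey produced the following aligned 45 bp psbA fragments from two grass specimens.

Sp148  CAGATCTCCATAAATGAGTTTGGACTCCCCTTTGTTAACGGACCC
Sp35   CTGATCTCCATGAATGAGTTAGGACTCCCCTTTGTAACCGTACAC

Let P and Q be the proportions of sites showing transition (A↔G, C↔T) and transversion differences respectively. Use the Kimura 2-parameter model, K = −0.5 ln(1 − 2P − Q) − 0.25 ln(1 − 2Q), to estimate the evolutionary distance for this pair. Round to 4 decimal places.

0.1754

Mismatches occur at site 2 (A→T, transversion), site 12 (A→G, transition), site 21 (T→A, transversion), site 36 (T→A, transversion), site 38 (A→C, transversion), site 41 (G→T, transversion), site 44 (C→A, transversion).
Of the 7 differences, 1 transition and 6 transversions over 45 sites: P = 1/45 = 0.022222, Q = 6/45 = 0.133333.
d = −0.5·ln(0.822223) − 0.25·ln(0.733334) = −0.5·(-0.195744) − 0.25·(-0.310154) = 0.1754.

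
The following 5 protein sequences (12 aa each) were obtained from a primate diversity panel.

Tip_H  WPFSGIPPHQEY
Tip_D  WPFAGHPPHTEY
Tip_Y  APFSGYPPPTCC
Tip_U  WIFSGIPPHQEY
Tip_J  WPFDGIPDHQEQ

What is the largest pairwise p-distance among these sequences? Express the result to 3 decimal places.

Pairwise Hamming distances:
  Tip_H vs Tip_D: 3
  Tip_H vs Tip_Y: 6
  Tip_H vs Tip_U: 1
  Tip_H vs Tip_J: 3
  Tip_D vs Tip_Y: 6
  Tip_D vs Tip_U: 4
  Tip_D vs Tip_J: 5
  Tip_Y vs Tip_U: 7
  Tip_Y vs Tip_J: 8
  Tip_U vs Tip_J: 4
The largest is 8 mismatches, between Tip_Y and Tip_J; p = 8/12 = 0.667.

0.667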